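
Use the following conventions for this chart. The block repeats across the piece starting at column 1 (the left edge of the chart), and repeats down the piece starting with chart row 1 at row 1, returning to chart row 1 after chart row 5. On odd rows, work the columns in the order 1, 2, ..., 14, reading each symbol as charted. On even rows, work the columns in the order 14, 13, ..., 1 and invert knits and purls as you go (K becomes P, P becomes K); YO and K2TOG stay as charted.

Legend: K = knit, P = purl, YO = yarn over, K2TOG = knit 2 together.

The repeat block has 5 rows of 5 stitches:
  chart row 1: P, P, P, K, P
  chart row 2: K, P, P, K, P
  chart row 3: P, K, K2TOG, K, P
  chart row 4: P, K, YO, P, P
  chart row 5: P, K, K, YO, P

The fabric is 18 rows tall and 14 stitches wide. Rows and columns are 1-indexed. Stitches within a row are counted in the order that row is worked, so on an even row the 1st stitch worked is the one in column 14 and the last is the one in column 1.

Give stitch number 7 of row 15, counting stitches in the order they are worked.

== STITCH ==
K

Derivation:
Row 15 uses chart row ((15-1) mod 5)+1 = 5. Row 15 is odd, so RS.
Chart row 5 tiled across columns 1-14: P K K YO P P K K YO P P K K YO
RS row: no reversal, no swap; stitch n worked = column n.
Counting 7 along the worked row gives K.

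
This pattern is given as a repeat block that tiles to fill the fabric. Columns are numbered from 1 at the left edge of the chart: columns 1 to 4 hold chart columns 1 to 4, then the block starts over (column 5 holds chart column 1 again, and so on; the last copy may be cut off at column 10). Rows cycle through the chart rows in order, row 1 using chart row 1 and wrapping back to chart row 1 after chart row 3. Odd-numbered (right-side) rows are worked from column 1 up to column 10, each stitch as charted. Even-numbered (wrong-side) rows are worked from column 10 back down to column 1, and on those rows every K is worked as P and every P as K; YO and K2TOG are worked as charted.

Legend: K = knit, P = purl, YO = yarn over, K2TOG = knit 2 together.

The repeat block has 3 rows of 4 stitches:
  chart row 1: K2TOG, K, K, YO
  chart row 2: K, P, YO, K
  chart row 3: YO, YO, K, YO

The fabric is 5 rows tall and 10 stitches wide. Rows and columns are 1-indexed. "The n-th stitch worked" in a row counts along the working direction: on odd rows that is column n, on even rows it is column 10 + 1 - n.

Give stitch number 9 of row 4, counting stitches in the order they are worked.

Result:
P

Derivation:
Row 4 uses chart row ((4-1) mod 3)+1 = 1. Row 4 is even, so WS.
Chart row 1 tiled across columns 1-10: K2TOG K K YO K2TOG K K YO K2TOG K
WS row: flip the tiled sequence (start at column 10) and apply K<->P; YO and K2TOG stay.
Row 4 as worked: P K2TOG YO P P K2TOG YO P P K2TOG
The 9th stitch worked is P.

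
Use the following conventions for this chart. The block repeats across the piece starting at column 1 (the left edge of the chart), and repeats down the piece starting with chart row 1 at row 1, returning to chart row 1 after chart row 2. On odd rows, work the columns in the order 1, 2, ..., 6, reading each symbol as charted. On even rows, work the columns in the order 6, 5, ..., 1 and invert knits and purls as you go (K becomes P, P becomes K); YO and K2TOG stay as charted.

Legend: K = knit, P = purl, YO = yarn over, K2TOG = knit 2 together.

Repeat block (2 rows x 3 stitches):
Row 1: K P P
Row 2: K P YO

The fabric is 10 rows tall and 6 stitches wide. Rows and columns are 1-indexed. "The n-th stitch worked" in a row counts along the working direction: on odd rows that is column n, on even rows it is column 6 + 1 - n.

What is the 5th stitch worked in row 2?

== STITCH ==
K

Derivation:
For row 2: chart row = ((2-1) mod 2) + 1 = 2; this is a WS (even) row.
Chart row 2 tiled across columns 1-6: K P YO K P YO
Wrong side: read the tiled row from column 6 down to 1 and exchange K with P (leave YO, K2TOG).
Row 2 as worked: YO K P YO K P
Stitch 5 in working order -> K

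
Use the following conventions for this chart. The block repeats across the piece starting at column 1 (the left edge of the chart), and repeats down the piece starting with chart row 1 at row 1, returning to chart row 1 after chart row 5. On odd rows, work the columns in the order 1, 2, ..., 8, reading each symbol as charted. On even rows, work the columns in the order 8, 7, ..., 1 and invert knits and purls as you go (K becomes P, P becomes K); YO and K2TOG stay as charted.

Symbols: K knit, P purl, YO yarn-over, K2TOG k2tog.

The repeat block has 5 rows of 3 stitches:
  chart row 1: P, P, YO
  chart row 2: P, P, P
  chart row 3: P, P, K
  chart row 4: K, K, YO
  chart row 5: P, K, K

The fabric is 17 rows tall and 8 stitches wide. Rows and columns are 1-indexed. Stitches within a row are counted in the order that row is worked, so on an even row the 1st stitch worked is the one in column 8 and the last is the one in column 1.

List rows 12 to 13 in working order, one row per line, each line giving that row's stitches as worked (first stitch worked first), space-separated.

Row 12: chart row 2, WS - tiled (columns 1-8): P P P P P P P P; work from column 8 back to 1 with K<->P swapped.
Row 13: chart row 3, RS - tile across columns 1-8 and work as-is.

Rows as worked:
K K K K K K K K
P P K P P K P P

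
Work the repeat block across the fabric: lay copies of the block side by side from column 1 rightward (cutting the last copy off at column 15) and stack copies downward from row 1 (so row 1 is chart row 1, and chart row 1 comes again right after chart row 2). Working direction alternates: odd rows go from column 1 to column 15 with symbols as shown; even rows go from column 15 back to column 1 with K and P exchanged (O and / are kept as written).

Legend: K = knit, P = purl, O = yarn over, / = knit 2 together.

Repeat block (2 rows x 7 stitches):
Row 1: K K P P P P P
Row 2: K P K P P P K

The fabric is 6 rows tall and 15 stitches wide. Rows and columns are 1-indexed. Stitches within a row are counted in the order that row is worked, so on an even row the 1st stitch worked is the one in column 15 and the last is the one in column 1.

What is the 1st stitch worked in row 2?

== STITCH ==
P

Derivation:
Row 2 uses chart row ((2-1) mod 2)+1 = 2. Row 2 is even, so WS.
Chart row 2 tiled across columns 1-15: K P K P P P K K P K P P P K K
WS: work from column 15 back to column 1 (reverse the tiled row), swapping K<->P (O and / unchanged).
Row 2 as worked: P P K K K P K P P K K K P K P
The 1st stitch worked is P.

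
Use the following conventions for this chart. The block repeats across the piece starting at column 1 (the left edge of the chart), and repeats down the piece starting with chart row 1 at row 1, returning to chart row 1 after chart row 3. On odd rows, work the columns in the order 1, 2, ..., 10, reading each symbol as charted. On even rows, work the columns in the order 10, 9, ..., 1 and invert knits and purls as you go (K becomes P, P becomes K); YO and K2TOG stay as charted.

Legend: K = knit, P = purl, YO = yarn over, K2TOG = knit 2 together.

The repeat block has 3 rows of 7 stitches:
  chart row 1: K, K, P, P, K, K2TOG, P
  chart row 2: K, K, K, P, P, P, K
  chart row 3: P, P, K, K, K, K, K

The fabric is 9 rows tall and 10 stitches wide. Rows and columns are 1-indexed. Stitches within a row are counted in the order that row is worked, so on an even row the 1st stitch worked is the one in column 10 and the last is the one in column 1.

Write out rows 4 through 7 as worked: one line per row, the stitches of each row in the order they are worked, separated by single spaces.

Rows as worked:
K P P K K2TOG P K K P P
K K K P P P K K K K
P K K P P P P P K K
K K P P K K2TOG P K K P

Derivation:
Row 4: chart row 1, WS - tiled (columns 1-10): K K P P K K2TOG P K K P; work from column 10 back to 1 with K<->P swapped.
Row 5: chart row 2, RS - tile across columns 1-10 and work as-is.
Row 6: chart row 3, WS - tiled (columns 1-10): P P K K K K K P P K; work from column 10 back to 1 with K<->P swapped.
Row 7: chart row 1, RS - tile across columns 1-10 and work as-is.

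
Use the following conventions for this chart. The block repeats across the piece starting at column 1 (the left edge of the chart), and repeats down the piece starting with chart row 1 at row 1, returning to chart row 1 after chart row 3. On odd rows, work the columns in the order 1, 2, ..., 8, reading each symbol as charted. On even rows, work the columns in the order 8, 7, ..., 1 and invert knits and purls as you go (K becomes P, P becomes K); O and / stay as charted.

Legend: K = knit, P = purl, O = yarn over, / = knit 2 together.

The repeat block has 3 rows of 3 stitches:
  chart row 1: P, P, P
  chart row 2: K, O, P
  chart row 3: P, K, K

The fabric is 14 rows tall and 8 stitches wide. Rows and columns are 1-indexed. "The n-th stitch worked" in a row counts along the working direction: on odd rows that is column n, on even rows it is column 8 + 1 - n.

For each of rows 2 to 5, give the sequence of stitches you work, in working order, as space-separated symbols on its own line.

Result:
O P K O P K O P
P K K P K K P K
K K K K K K K K
K O P K O P K O

Derivation:
Row 2: chart row 2, WS - tiled (columns 1-8): K O P K O P K O; work from column 8 back to 1 with K<->P swapped.
Row 3: chart row 3, RS - tile across columns 1-8 and work as-is.
Row 4: chart row 1, WS - tiled (columns 1-8): P P P P P P P P; work from column 8 back to 1 with K<->P swapped.
Row 5: chart row 2, RS - tile across columns 1-8 and work as-is.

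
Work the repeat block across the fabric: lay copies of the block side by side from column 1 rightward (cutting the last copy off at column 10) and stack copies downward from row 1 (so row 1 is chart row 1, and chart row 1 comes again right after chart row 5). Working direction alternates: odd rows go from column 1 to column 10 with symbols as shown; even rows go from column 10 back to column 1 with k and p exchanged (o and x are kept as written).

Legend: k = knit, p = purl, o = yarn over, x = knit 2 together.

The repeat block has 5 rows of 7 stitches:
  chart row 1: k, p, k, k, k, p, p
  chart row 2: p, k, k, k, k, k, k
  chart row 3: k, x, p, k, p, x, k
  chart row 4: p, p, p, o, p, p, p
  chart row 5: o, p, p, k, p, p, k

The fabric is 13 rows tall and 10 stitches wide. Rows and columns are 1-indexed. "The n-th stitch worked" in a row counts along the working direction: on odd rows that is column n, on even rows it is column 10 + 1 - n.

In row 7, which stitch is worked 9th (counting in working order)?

For row 7: chart row = ((7-1) mod 5) + 1 = 2; this is a RS (odd) row.
Chart row 2 tiled across columns 1-10: p k k k k k k p k k
RS: work column 1 to column 10, symbols as charted — the tiled row is the row as worked.
Stitch 9 in working order -> k

== STITCH ==
k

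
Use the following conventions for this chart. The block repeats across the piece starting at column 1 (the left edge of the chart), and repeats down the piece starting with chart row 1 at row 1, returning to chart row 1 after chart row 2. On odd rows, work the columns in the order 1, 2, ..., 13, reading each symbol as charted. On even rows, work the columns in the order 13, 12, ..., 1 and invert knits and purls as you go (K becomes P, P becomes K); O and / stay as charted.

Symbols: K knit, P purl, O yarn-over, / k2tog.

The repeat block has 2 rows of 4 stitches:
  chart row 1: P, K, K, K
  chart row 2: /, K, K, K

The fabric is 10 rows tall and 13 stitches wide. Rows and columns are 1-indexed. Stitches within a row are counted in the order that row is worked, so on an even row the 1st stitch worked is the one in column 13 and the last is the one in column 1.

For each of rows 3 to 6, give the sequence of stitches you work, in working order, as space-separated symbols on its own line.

== ROWS AS WORKED ==
P K K K P K K K P K K K P
/ P P P / P P P / P P P /
P K K K P K K K P K K K P
/ P P P / P P P / P P P /

Derivation:
Row 3: chart row 1, RS - tile across columns 1-13 and work as-is.
Row 4: chart row 2, WS - tiled (columns 1-13): / K K K / K K K / K K K /; work from column 13 back to 1 with K<->P swapped.
Row 5: chart row 1, RS - tile across columns 1-13 and work as-is.
Row 6: chart row 2, WS - tiled (columns 1-13): / K K K / K K K / K K K /; work from column 13 back to 1 with K<->P swapped.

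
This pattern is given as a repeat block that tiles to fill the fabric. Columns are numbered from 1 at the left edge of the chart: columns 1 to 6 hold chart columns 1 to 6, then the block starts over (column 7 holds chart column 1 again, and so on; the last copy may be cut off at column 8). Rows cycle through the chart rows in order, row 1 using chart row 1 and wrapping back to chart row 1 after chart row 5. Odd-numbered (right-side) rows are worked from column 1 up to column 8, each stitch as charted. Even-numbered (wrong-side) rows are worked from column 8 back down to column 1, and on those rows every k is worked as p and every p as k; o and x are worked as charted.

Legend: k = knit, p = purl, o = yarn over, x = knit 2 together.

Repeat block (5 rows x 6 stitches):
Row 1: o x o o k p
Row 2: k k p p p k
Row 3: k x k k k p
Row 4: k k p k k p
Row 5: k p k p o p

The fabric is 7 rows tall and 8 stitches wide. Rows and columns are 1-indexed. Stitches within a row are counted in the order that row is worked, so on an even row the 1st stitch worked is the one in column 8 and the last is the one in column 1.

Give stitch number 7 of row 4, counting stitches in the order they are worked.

For row 4: chart row = ((4-1) mod 5) + 1 = 4; this is a WS (even) row.
Chart row 4 tiled across columns 1-8: k k p k k p k k
Wrong side: read the tiled row from column 8 down to 1 and exchange k with p (leave o, x).
Row 4 as worked: p p k p p k p p
Stitch 7 in working order -> p

== STITCH ==
p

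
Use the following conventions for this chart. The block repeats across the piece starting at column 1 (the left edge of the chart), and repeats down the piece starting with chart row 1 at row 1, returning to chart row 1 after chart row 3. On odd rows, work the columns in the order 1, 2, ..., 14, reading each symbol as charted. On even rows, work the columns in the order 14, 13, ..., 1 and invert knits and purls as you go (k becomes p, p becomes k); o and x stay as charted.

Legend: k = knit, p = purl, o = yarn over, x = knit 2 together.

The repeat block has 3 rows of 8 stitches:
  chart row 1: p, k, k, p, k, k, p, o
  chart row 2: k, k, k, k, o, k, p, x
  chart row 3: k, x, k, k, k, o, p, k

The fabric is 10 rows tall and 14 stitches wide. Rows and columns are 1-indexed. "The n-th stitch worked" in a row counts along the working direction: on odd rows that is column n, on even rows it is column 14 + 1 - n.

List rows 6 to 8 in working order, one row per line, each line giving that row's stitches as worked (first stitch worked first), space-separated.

Row 6: chart row 3, WS - tiled (columns 1-14): k x k k k o p k k x k k k o; work from column 14 back to 1 with k<->p swapped.
Row 7: chart row 1, RS - tile across columns 1-14 and work as-is.
Row 8: chart row 2, WS - tiled (columns 1-14): k k k k o k p x k k k k o k; work from column 14 back to 1 with k<->p swapped.

== ROWS AS WORKED ==
o p p p x p p k o p p p x p
p k k p k k p o p k k p k k
p o p p p p x k p o p p p p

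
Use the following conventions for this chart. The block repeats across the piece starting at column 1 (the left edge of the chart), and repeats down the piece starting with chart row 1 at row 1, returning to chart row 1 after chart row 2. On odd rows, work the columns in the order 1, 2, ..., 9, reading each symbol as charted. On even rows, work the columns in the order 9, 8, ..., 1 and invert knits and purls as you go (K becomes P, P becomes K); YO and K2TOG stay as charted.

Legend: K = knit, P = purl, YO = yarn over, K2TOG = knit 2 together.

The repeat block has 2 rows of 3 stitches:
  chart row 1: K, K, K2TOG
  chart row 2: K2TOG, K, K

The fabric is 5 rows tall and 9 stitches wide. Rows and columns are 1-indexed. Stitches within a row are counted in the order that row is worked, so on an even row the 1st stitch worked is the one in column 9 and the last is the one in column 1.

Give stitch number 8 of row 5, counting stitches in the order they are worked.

Result:
K

Derivation:
Row 5 uses chart row ((5-1) mod 2)+1 = 1. Row 5 is odd, so RS.
Chart row 1 tiled across columns 1-9: K K K2TOG K K K2TOG K K K2TOG
RS row: no reversal, no swap; stitch n worked = column n.
The 8th stitch worked is K.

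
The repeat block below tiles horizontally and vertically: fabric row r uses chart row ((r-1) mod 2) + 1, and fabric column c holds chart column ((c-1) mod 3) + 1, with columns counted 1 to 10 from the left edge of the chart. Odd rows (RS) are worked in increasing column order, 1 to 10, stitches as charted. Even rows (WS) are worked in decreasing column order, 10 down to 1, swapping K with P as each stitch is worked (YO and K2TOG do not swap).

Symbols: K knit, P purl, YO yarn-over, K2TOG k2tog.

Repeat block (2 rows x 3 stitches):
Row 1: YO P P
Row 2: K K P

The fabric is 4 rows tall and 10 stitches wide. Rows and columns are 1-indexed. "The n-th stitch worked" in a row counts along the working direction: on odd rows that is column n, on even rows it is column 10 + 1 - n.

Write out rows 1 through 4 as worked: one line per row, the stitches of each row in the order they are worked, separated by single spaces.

Row 1: chart row 1, RS - tile across columns 1-10 and work as-is.
Row 2: chart row 2, WS - tiled (columns 1-10): K K P K K P K K P K; work from column 10 back to 1 with K<->P swapped.
Row 3: chart row 1, RS - tile across columns 1-10 and work as-is.
Row 4: chart row 2, WS - tiled (columns 1-10): K K P K K P K K P K; work from column 10 back to 1 with K<->P swapped.

Rows as worked:
YO P P YO P P YO P P YO
P K P P K P P K P P
YO P P YO P P YO P P YO
P K P P K P P K P P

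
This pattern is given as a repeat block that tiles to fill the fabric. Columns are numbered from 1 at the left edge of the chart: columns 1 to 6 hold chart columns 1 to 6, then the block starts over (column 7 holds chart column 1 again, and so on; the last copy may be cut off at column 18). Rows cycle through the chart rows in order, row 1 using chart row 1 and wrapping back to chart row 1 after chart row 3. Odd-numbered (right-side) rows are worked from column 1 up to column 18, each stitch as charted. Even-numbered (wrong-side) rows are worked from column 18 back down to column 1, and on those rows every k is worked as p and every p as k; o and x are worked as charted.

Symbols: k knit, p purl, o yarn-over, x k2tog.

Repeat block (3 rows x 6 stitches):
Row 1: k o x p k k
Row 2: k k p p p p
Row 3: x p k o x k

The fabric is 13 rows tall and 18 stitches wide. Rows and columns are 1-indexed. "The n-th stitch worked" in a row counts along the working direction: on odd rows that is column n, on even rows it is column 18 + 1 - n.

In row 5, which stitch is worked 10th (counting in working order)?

For row 5: chart row = ((5-1) mod 3) + 1 = 2; this is a RS (odd) row.
Chart row 2 tiled across columns 1-18: k k p p p p k k p p p p k k p p p p
RS row: no reversal, no swap; stitch n worked = column n.
The 10th stitch worked is p.

Stitch:
p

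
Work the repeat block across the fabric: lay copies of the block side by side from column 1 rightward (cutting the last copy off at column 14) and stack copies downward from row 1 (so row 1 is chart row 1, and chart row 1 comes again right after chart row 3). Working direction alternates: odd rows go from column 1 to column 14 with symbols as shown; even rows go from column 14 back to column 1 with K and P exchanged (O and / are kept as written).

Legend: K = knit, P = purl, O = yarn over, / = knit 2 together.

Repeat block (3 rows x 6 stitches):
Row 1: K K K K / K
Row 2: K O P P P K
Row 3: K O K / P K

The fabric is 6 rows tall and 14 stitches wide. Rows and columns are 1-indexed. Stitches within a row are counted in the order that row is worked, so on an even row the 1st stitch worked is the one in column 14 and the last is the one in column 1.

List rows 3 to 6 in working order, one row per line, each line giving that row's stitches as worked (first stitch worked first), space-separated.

Rows as worked:
K O K / P K K O K / P K K O
P P P / P P P P P / P P P P
K O P P P K K O P P P K K O
O P P K / P O P P K / P O P

Derivation:
Row 3: chart row 3, RS - tile across columns 1-14 and work as-is.
Row 4: chart row 1, WS - tiled (columns 1-14): K K K K / K K K K K / K K K; work from column 14 back to 1 with K<->P swapped.
Row 5: chart row 2, RS - tile across columns 1-14 and work as-is.
Row 6: chart row 3, WS - tiled (columns 1-14): K O K / P K K O K / P K K O; work from column 14 back to 1 with K<->P swapped.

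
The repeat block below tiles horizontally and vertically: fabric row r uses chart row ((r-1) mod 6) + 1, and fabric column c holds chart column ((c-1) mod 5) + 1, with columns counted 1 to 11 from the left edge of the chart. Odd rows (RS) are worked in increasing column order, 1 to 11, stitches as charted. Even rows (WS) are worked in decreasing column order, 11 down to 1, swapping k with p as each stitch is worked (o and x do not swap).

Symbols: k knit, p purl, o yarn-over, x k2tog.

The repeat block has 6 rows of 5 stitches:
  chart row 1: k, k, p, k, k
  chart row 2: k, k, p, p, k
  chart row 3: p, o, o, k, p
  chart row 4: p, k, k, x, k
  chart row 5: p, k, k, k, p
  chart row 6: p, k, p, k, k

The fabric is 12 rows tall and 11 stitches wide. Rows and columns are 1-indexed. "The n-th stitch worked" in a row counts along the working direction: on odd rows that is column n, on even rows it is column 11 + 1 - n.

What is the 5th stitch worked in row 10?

== STITCH ==
p

Derivation:
Row 10 uses chart row ((10-1) mod 6)+1 = 4. Row 10 is even, so WS.
Chart row 4 tiled across columns 1-11: p k k x k p k k x k p
WS: work from column 11 back to column 1 (reverse the tiled row), swapping k<->p (o and x unchanged).
Row 10 as worked: k p x p p k p x p p k
Stitch 5 in working order -> p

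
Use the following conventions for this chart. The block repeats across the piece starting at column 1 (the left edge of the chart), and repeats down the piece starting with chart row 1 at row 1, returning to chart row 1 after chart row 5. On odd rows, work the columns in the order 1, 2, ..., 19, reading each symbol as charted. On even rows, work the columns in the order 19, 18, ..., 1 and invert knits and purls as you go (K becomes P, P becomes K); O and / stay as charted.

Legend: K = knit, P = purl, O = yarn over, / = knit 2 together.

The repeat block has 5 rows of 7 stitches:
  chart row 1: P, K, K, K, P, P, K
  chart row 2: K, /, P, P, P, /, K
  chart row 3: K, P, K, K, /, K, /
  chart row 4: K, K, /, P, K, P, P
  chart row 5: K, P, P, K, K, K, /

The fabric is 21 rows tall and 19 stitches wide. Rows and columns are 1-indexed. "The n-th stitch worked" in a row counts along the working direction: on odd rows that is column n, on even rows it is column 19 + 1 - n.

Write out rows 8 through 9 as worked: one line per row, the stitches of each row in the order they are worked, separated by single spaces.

Row 8: chart row 3, WS - tiled (columns 1-19): K P K K / K / K P K K / K / K P K K /; work from column 19 back to 1 with K<->P swapped.
Row 9: chart row 4, RS - tile across columns 1-19 and work as-is.

Rows as worked:
/ P P K P / P / P P K P / P / P P K P
K K / P K P P K K / P K P P K K / P K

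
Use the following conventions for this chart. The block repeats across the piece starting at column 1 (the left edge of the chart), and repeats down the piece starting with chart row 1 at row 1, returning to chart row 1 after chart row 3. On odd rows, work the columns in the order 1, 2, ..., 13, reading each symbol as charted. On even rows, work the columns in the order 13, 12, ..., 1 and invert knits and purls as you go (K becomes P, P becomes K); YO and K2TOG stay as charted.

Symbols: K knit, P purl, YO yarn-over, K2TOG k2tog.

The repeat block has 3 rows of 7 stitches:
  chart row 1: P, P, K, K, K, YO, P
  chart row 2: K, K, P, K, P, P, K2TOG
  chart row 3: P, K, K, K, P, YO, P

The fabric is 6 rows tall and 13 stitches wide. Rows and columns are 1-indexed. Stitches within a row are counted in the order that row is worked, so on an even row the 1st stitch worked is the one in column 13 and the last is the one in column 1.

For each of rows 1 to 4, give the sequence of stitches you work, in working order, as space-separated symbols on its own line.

Result:
P P K K K YO P P P K K K YO
K K P K P P K2TOG K K P K P P
P K K K P YO P P K K K P YO
YO P P P K K K YO P P P K K

Derivation:
Row 1: chart row 1, RS - tile across columns 1-13 and work as-is.
Row 2: chart row 2, WS - tiled (columns 1-13): K K P K P P K2TOG K K P K P P; work from column 13 back to 1 with K<->P swapped.
Row 3: chart row 3, RS - tile across columns 1-13 and work as-is.
Row 4: chart row 1, WS - tiled (columns 1-13): P P K K K YO P P P K K K YO; work from column 13 back to 1 with K<->P swapped.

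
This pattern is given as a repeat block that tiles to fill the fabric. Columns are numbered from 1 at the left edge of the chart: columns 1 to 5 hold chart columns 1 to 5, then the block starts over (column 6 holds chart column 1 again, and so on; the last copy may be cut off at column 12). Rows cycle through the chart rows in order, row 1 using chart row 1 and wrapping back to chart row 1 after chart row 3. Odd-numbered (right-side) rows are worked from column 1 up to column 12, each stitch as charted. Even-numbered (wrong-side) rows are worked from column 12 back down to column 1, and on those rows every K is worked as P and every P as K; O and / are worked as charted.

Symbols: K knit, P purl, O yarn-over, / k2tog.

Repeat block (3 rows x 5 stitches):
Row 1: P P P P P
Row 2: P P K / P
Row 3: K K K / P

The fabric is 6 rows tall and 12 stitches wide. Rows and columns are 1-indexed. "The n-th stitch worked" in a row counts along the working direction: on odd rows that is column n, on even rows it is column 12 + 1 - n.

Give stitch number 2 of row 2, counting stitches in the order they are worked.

Result:
K

Derivation:
Row 2 uses chart row ((2-1) mod 3)+1 = 2. Row 2 is even, so WS.
Chart row 2 tiled across columns 1-12: P P K / P P P K / P P P
WS row: flip the tiled sequence (start at column 12) and apply K<->P; O and / stay.
Row 2 as worked: K K K / P K K K / P K K
The 2nd stitch worked is K.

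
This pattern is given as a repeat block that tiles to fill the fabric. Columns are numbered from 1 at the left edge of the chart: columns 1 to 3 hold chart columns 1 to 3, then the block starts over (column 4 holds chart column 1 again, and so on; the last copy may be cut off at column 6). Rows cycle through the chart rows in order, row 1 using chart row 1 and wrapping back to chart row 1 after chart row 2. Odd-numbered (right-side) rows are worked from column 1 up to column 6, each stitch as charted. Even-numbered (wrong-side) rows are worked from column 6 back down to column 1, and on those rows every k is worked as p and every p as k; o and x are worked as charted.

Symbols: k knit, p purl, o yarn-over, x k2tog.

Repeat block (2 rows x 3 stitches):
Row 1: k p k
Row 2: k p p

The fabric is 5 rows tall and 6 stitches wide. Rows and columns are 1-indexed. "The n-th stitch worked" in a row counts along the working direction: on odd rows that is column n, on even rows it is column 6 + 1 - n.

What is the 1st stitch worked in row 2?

Result:
k

Derivation:
Row 2: (2-1) mod 2 = 1, so use chart row 2. Even row -> WS.
Chart row 2 tiled across columns 1-6: k p p k p p
WS: work from column 6 back to column 1 (reverse the tiled row), swapping k<->p (o and x unchanged).
Row 2 as worked: k k p k k p
Counting 1 along the worked row gives k.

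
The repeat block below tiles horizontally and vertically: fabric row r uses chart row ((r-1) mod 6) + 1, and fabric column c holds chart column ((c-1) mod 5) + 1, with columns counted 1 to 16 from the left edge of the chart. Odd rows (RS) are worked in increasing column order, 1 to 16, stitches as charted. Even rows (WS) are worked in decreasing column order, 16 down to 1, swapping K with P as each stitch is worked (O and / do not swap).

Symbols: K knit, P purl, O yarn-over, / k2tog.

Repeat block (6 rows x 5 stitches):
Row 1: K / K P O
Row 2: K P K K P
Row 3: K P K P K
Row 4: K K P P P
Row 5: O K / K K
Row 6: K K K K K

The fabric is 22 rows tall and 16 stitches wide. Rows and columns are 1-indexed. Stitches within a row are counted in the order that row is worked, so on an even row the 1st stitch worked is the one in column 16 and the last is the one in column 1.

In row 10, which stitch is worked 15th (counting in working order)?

== STITCH ==
P

Derivation:
Row 10 uses chart row ((10-1) mod 6)+1 = 4. Row 10 is even, so WS.
Chart row 4 tiled across columns 1-16: K K P P P K K P P P K K P P P K
WS: work from column 16 back to column 1 (reverse the tiled row), swapping K<->P (O and / unchanged).
Row 10 as worked: P K K K P P K K K P P K K K P P
Stitch 15 in working order -> P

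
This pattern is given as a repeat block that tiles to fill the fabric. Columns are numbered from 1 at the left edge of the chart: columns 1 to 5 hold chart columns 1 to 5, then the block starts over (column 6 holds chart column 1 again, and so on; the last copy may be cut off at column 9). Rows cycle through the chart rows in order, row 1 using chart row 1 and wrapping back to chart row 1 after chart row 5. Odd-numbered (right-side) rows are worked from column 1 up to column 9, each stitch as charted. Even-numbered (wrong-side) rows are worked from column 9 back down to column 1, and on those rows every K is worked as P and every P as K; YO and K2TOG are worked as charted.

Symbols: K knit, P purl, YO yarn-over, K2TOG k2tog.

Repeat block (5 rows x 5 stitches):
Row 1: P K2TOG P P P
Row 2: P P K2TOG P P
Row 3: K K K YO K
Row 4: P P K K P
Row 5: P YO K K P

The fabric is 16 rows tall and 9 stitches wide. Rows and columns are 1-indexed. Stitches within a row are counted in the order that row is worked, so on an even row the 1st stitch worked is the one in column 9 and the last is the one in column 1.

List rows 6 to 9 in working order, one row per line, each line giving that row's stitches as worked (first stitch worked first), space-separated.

Row 6: chart row 1, WS - tiled (columns 1-9): P K2TOG P P P P K2TOG P P; work from column 9 back to 1 with K<->P swapped.
Row 7: chart row 2, RS - tile across columns 1-9 and work as-is.
Row 8: chart row 3, WS - tiled (columns 1-9): K K K YO K K K K YO; work from column 9 back to 1 with K<->P swapped.
Row 9: chart row 4, RS - tile across columns 1-9 and work as-is.

Rows as worked:
K K K2TOG K K K K K2TOG K
P P K2TOG P P P P K2TOG P
YO P P P P YO P P P
P P K K P P P K K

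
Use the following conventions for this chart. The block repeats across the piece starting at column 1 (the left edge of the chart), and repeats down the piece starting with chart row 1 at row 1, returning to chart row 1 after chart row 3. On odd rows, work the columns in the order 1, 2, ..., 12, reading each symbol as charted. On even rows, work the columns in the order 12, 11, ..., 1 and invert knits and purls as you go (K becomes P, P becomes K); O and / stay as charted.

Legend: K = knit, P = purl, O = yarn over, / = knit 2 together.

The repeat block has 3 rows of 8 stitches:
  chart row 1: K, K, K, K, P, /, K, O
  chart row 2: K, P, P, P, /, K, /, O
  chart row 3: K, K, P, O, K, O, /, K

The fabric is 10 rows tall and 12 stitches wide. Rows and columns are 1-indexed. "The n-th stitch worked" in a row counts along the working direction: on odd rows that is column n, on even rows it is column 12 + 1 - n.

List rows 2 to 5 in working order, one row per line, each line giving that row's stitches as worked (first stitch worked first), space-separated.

Row 2: chart row 2, WS - tiled (columns 1-12): K P P P / K / O K P P P; work from column 12 back to 1 with K<->P swapped.
Row 3: chart row 3, RS - tile across columns 1-12 and work as-is.
Row 4: chart row 1, WS - tiled (columns 1-12): K K K K P / K O K K K K; work from column 12 back to 1 with K<->P swapped.
Row 5: chart row 2, RS - tile across columns 1-12 and work as-is.

== ROWS AS WORKED ==
K K K P O / P / K K K P
K K P O K O / K K K P O
P P P P O P / K P P P P
K P P P / K / O K P P P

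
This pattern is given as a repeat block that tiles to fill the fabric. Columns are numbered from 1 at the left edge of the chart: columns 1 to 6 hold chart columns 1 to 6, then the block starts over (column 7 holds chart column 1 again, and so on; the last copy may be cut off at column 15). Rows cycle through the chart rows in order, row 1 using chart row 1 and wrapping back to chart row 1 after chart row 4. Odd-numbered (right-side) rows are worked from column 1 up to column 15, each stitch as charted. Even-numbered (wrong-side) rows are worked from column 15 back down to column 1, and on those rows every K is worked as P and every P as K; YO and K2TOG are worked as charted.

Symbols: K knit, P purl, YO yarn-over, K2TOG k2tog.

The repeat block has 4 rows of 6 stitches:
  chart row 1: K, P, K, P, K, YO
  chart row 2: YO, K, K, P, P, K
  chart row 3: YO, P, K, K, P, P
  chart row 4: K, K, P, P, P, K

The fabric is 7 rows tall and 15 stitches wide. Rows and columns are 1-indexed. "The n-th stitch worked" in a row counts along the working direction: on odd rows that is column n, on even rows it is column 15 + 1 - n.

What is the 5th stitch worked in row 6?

For row 6: chart row = ((6-1) mod 4) + 1 = 2; this is a WS (even) row.
Chart row 2 tiled across columns 1-15: YO K K P P K YO K K P P K YO K K
WS: work from column 15 back to column 1 (reverse the tiled row), swapping K<->P (YO and K2TOG unchanged).
Row 6 as worked: P P YO P K K P P YO P K K P P YO
Counting 5 along the worked row gives K.

Result:
K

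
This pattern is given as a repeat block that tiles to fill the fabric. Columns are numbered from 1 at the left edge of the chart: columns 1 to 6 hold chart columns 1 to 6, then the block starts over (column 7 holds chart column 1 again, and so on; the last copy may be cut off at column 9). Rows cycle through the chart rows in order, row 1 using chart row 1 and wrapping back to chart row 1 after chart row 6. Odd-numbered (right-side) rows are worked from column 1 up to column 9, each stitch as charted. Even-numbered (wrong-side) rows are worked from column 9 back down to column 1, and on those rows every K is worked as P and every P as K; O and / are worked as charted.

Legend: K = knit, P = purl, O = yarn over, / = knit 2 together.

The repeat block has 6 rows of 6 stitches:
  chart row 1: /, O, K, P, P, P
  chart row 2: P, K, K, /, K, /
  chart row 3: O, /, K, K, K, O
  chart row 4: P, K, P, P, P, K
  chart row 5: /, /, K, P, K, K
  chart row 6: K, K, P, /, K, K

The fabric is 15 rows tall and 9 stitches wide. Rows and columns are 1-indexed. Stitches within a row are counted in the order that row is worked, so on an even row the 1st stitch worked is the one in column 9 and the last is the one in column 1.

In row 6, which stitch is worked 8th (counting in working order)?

Result:
P

Derivation:
Row 6: (6-1) mod 6 = 5, so use chart row 6. Even row -> WS.
Chart row 6 tiled across columns 1-9: K K P / K K K K P
Wrong side: read the tiled row from column 9 down to 1 and exchange K with P (leave O, /).
Row 6 as worked: K P P P P / K P P
Counting 8 along the worked row gives P.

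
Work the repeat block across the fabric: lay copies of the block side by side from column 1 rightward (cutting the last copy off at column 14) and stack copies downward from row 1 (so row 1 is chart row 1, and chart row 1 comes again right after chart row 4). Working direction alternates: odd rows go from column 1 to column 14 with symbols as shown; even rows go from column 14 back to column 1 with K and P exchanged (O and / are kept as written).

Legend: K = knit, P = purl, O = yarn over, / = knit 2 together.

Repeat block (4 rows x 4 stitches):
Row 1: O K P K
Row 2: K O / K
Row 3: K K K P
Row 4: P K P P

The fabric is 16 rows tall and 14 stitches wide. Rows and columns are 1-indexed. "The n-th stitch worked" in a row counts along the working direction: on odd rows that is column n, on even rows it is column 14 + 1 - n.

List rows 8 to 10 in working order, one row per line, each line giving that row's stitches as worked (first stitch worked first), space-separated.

== ROWS AS WORKED ==
P K K K P K K K P K K K P K
O K P K O K P K O K P K O K
O P P / O P P / O P P / O P

Derivation:
Row 8: chart row 4, WS - tiled (columns 1-14): P K P P P K P P P K P P P K; work from column 14 back to 1 with K<->P swapped.
Row 9: chart row 1, RS - tile across columns 1-14 and work as-is.
Row 10: chart row 2, WS - tiled (columns 1-14): K O / K K O / K K O / K K O; work from column 14 back to 1 with K<->P swapped.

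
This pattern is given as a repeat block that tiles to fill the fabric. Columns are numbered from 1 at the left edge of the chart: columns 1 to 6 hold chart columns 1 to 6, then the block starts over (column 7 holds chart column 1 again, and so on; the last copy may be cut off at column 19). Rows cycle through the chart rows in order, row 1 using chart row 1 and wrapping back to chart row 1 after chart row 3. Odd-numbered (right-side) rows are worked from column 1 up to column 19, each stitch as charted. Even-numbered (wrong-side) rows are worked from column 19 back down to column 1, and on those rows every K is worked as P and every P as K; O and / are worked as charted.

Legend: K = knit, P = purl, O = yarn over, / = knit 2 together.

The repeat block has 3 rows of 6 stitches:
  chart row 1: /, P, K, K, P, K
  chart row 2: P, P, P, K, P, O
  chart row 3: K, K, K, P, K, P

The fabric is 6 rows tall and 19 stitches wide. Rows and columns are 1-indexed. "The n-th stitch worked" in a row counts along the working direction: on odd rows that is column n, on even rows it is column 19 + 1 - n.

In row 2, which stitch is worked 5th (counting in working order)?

Row 2: (2-1) mod 3 = 1, so use chart row 2. Even row -> WS.
Chart row 2 tiled across columns 1-19: P P P K P O P P P K P O P P P K P O P
WS row: flip the tiled sequence (start at column 19) and apply K<->P; O and / stay.
Row 2 as worked: K O K P K K K O K P K K K O K P K K K
Stitch 5 in working order -> K

Stitch:
K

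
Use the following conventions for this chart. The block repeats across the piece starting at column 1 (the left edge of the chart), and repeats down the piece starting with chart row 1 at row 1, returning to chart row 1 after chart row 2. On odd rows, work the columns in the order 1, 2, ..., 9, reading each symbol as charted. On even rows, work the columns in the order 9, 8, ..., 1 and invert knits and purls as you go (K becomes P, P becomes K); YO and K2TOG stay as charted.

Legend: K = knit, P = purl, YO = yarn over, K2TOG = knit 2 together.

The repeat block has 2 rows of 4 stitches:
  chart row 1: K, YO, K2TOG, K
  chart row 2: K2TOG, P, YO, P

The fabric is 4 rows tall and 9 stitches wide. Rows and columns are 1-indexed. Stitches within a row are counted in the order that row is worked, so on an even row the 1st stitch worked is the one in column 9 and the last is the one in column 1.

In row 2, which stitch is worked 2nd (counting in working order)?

Result:
K

Derivation:
For row 2: chart row = ((2-1) mod 2) + 1 = 2; this is a WS (even) row.
Chart row 2 tiled across columns 1-9: K2TOG P YO P K2TOG P YO P K2TOG
WS: work from column 9 back to column 1 (reverse the tiled row), swapping K<->P (YO and K2TOG unchanged).
Row 2 as worked: K2TOG K YO K K2TOG K YO K K2TOG
Stitch 2 in working order -> K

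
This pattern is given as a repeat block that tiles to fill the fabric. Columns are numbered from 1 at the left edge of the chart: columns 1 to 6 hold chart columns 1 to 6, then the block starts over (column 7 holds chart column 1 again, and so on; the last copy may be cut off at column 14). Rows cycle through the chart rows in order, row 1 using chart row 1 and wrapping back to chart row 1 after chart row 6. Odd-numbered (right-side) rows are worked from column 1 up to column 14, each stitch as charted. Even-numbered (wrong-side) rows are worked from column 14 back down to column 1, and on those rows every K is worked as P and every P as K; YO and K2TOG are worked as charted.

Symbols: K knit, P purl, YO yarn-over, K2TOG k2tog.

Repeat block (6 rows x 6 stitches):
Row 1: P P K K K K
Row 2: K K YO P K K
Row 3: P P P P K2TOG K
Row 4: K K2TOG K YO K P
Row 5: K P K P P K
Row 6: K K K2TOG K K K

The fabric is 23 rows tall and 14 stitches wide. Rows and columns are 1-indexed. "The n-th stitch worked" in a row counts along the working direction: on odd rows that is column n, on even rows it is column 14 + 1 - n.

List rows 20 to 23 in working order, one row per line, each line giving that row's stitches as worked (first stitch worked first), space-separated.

Row 20: chart row 2, WS - tiled (columns 1-14): K K YO P K K K K YO P K K K K; work from column 14 back to 1 with K<->P swapped.
Row 21: chart row 3, RS - tile across columns 1-14 and work as-is.
Row 22: chart row 4, WS - tiled (columns 1-14): K K2TOG K YO K P K K2TOG K YO K P K K2TOG; work from column 14 back to 1 with K<->P swapped.
Row 23: chart row 5, RS - tile across columns 1-14 and work as-is.

== ROWS AS WORKED ==
P P P P K YO P P P P K YO P P
P P P P K2TOG K P P P P K2TOG K P P
K2TOG P K P YO P K2TOG P K P YO P K2TOG P
K P K P P K K P K P P K K P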